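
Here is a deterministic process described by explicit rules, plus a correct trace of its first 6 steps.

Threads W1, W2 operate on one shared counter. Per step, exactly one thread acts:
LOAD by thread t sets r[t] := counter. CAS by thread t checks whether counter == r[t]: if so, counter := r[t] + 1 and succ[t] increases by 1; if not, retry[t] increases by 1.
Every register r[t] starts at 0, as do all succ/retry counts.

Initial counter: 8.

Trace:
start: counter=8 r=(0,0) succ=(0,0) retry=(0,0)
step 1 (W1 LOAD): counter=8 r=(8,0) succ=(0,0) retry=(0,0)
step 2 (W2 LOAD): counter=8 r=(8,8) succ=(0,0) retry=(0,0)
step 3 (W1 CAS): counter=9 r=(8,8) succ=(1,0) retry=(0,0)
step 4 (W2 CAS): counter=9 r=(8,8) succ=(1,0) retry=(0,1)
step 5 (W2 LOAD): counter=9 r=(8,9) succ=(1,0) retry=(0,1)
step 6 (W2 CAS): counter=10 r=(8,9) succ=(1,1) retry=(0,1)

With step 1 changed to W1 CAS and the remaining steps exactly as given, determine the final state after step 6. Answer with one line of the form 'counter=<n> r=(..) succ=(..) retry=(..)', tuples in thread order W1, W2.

(re-executing from step 1 with the substitution; state before step 1: counter=8 r=(0,0) succ=(0,0) retry=(0,0))
step 1 (W1 CAS): counter=8 r=(0,0) succ=(0,0) retry=(1,0)
step 2 (W2 LOAD): counter=8 r=(0,8) succ=(0,0) retry=(1,0)
step 3 (W1 CAS): counter=8 r=(0,8) succ=(0,0) retry=(2,0)
step 4 (W2 CAS): counter=9 r=(0,8) succ=(0,1) retry=(2,0)
step 5 (W2 LOAD): counter=9 r=(0,9) succ=(0,1) retry=(2,0)
step 6 (W2 CAS): counter=10 r=(0,9) succ=(0,2) retry=(2,0)

counter=10 r=(0,9) succ=(0,2) retry=(2,0)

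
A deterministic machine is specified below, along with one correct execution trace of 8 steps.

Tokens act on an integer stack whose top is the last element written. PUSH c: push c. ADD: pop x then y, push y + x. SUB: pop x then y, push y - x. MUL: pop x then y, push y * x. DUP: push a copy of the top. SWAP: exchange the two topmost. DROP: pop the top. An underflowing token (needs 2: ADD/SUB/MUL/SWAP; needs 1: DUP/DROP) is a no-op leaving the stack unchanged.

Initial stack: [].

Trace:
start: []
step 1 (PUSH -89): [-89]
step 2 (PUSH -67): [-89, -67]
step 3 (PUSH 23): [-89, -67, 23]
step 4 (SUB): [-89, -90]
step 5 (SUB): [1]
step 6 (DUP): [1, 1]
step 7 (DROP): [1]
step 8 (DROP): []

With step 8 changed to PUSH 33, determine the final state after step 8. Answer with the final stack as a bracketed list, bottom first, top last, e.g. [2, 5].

[1, 33]

(re-executing from step 8 with the substitution; state before step 8: [1])
step 8 (PUSH 33): [1, 33]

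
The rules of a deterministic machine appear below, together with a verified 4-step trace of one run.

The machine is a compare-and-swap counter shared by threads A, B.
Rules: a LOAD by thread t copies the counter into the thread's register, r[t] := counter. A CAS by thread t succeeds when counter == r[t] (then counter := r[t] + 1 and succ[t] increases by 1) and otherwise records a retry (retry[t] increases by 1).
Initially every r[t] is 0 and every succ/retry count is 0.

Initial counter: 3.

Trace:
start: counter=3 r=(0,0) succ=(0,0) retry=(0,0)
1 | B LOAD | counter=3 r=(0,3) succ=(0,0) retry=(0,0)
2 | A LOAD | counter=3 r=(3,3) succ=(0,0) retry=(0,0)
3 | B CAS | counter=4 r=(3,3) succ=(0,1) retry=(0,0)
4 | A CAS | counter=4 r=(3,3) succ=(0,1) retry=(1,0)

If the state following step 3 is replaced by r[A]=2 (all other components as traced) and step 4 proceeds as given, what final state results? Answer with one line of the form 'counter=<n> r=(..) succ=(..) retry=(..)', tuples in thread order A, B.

counter=4 r=(2,3) succ=(0,1) retry=(1,0)

state after step 3 := counter=4 r=(2,3) succ=(0,1) retry=(0,0)
4 | A CAS | counter=4 r=(2,3) succ=(0,1) retry=(1,0)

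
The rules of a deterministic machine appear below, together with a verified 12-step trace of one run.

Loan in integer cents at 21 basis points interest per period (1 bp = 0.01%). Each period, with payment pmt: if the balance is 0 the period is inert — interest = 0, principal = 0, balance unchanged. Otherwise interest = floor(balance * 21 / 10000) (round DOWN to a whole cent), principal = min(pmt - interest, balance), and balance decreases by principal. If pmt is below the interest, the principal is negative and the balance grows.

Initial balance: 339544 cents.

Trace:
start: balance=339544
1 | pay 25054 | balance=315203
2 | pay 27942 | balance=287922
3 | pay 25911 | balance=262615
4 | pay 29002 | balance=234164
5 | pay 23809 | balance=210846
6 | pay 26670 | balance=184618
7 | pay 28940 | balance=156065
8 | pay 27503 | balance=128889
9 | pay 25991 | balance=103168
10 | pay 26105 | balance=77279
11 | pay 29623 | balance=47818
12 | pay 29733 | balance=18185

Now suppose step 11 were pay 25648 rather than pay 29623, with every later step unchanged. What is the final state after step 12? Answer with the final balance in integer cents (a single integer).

(re-executing from step 11 with the substitution; state before step 11: balance=77279)
11 | pay 25648 | balance=51793
12 | pay 29733 | balance=22168

22168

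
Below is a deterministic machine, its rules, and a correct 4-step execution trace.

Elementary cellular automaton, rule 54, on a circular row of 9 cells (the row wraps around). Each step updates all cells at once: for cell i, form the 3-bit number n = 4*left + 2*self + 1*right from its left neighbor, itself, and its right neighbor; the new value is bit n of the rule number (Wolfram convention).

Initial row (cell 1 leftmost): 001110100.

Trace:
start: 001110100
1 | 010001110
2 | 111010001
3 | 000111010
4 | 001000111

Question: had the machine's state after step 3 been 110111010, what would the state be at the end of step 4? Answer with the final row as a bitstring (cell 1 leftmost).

state after step 3 := 110111010
4 | 001000111

001000111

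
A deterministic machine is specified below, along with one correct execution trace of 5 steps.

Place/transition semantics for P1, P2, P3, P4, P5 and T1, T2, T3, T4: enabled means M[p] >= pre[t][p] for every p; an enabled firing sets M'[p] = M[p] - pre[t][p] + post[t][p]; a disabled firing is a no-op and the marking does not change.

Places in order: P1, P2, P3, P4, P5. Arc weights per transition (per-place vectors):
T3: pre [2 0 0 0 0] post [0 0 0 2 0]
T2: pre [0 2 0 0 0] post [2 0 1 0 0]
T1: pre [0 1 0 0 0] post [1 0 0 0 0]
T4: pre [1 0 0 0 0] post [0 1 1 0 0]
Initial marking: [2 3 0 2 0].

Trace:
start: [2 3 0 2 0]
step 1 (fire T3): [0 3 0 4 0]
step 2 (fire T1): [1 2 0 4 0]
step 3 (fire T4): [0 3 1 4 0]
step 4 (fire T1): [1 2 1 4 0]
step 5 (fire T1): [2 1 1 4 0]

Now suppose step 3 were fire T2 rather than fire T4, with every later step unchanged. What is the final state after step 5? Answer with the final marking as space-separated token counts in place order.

(re-executing from step 3 with the substitution; state before step 3: [1 2 0 4 0])
step 3 (fire T2): [3 0 1 4 0]
step 4 (fire T1): [3 0 1 4 0]
step 5 (fire T1): [3 0 1 4 0]

3 0 1 4 0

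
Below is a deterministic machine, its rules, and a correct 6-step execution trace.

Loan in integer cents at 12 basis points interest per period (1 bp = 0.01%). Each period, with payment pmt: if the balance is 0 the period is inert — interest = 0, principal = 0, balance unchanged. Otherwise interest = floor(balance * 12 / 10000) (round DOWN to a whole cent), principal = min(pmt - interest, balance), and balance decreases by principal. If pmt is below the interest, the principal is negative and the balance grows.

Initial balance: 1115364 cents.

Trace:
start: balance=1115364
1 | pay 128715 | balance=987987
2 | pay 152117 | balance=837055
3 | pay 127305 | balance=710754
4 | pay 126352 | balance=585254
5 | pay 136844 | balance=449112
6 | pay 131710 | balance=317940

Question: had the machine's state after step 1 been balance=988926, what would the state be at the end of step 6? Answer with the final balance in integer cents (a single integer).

318886

state after step 1 := balance=988926
2 | pay 152117 | balance=837995
3 | pay 127305 | balance=711695
4 | pay 126352 | balance=586197
5 | pay 136844 | balance=450056
6 | pay 131710 | balance=318886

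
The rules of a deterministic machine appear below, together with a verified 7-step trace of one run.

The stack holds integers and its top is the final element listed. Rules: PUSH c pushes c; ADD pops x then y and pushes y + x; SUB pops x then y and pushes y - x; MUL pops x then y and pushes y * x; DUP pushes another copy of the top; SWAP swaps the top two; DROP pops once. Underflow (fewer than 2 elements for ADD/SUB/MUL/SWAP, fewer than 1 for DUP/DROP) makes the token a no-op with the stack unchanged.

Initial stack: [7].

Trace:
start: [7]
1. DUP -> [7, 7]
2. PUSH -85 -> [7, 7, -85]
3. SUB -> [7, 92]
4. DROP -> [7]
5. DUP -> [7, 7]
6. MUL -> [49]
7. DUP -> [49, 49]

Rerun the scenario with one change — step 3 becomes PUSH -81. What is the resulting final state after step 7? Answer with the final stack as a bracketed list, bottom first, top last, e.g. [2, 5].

(re-executing from step 3 with the substitution; state before step 3: [7, 7, -85])
3. PUSH -81 -> [7, 7, -85, -81]
4. DROP -> [7, 7, -85]
5. DUP -> [7, 7, -85, -85]
6. MUL -> [7, 7, 7225]
7. DUP -> [7, 7, 7225, 7225]

[7, 7, 7225, 7225]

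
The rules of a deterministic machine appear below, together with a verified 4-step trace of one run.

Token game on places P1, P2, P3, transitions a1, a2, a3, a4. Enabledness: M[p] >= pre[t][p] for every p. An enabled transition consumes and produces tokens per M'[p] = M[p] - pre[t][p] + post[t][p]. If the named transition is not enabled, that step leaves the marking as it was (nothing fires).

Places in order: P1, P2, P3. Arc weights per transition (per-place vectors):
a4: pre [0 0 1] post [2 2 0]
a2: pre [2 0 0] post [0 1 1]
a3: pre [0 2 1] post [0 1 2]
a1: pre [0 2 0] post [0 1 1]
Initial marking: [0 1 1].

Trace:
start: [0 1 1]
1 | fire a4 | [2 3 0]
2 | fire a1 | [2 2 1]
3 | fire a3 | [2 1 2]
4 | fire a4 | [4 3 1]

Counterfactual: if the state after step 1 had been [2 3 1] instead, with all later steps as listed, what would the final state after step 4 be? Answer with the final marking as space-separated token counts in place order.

state after step 1 := [2 3 1]
2 | fire a1 | [2 2 2]
3 | fire a3 | [2 1 3]
4 | fire a4 | [4 3 2]

4 3 2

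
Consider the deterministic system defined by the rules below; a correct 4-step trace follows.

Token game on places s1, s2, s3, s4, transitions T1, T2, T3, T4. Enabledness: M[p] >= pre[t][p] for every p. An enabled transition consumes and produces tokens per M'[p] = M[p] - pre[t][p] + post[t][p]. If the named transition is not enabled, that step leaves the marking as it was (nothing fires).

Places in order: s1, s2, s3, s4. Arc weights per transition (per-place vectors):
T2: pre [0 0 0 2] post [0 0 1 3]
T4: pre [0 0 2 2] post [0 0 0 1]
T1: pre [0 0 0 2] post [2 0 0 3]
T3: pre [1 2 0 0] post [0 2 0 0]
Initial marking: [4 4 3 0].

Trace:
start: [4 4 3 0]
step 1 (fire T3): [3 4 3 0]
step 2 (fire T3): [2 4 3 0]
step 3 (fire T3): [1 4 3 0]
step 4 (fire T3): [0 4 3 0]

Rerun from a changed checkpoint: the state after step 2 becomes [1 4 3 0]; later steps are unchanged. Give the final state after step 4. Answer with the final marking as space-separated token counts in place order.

state after step 2 := [1 4 3 0]
step 3 (fire T3): [0 4 3 0]
step 4 (fire T3): [0 4 3 0]

0 4 3 0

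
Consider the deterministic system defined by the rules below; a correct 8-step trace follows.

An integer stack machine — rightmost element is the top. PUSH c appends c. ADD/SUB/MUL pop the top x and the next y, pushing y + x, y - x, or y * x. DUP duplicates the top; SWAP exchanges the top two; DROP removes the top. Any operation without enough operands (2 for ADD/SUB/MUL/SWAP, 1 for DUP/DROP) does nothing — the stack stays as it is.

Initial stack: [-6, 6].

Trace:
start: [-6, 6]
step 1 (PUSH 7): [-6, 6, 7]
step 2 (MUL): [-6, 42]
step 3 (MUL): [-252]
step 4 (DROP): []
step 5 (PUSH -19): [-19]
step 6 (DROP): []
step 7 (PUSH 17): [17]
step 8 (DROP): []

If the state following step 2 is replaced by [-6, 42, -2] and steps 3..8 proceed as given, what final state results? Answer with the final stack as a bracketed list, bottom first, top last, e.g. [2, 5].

[-6]

state after step 2 := [-6, 42, -2]
step 3 (MUL): [-6, -84]
step 4 (DROP): [-6]
step 5 (PUSH -19): [-6, -19]
step 6 (DROP): [-6]
step 7 (PUSH 17): [-6, 17]
step 8 (DROP): [-6]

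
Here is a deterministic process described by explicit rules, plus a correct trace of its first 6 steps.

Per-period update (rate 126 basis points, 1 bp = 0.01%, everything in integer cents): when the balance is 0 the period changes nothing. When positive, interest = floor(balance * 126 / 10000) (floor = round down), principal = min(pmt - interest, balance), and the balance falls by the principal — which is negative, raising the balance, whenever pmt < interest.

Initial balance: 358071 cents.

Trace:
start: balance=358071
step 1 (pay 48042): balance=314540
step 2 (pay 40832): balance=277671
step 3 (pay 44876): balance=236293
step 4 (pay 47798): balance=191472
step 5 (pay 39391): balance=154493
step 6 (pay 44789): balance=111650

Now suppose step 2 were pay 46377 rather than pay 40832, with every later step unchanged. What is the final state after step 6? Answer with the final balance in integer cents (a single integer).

105820

(re-executing from step 2 with the substitution; state before step 2: balance=314540)
step 2 (pay 46377): balance=272126
step 3 (pay 44876): balance=230678
step 4 (pay 47798): balance=185786
step 5 (pay 39391): balance=148735
step 6 (pay 44789): balance=105820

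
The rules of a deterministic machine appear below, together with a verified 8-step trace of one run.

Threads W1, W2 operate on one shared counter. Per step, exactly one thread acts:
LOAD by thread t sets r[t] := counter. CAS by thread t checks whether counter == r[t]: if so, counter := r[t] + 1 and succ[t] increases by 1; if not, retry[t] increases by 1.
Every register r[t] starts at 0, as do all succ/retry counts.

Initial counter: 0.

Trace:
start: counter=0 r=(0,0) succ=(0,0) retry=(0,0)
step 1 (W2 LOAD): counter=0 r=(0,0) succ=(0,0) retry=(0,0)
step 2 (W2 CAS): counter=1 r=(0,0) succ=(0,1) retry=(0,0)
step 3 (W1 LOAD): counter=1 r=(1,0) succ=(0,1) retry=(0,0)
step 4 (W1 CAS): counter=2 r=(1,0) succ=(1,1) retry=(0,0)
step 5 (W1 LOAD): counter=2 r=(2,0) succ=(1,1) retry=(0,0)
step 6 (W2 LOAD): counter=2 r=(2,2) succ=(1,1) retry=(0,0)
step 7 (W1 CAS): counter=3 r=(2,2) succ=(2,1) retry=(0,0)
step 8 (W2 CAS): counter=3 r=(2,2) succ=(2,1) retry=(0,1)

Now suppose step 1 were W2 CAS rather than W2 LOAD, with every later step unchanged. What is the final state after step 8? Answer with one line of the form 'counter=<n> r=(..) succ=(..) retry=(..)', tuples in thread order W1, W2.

(re-executing from step 1 with the substitution; state before step 1: counter=0 r=(0,0) succ=(0,0) retry=(0,0))
step 1 (W2 CAS): counter=1 r=(0,0) succ=(0,1) retry=(0,0)
step 2 (W2 CAS): counter=1 r=(0,0) succ=(0,1) retry=(0,1)
step 3 (W1 LOAD): counter=1 r=(1,0) succ=(0,1) retry=(0,1)
step 4 (W1 CAS): counter=2 r=(1,0) succ=(1,1) retry=(0,1)
step 5 (W1 LOAD): counter=2 r=(2,0) succ=(1,1) retry=(0,1)
step 6 (W2 LOAD): counter=2 r=(2,2) succ=(1,1) retry=(0,1)
step 7 (W1 CAS): counter=3 r=(2,2) succ=(2,1) retry=(0,1)
step 8 (W2 CAS): counter=3 r=(2,2) succ=(2,1) retry=(0,2)

counter=3 r=(2,2) succ=(2,1) retry=(0,2)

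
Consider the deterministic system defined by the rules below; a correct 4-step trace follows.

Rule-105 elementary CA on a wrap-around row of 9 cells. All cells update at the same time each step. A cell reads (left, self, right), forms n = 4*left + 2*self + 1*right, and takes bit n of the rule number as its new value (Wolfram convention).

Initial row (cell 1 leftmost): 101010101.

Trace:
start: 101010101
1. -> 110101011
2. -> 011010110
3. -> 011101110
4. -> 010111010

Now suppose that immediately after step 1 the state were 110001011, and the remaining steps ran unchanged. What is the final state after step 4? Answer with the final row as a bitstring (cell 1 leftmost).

100010110

state after step 1 := 110001011
2. -> 010100110
3. -> 001000110
4. -> 100010110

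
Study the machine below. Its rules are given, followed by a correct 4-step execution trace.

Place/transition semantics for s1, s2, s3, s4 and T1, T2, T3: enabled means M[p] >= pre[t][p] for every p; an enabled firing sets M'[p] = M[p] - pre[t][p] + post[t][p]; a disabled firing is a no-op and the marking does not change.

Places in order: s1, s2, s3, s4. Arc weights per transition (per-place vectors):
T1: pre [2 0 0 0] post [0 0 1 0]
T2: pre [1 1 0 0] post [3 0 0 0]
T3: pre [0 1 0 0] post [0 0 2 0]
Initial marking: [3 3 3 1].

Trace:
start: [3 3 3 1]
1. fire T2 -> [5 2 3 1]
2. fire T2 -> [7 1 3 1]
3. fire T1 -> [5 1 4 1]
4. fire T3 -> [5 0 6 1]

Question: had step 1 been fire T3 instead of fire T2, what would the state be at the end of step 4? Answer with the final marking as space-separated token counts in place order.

(re-executing from step 1 with the substitution; state before step 1: [3 3 3 1])
1. fire T3 -> [3 2 5 1]
2. fire T2 -> [5 1 5 1]
3. fire T1 -> [3 1 6 1]
4. fire T3 -> [3 0 8 1]

3 0 8 1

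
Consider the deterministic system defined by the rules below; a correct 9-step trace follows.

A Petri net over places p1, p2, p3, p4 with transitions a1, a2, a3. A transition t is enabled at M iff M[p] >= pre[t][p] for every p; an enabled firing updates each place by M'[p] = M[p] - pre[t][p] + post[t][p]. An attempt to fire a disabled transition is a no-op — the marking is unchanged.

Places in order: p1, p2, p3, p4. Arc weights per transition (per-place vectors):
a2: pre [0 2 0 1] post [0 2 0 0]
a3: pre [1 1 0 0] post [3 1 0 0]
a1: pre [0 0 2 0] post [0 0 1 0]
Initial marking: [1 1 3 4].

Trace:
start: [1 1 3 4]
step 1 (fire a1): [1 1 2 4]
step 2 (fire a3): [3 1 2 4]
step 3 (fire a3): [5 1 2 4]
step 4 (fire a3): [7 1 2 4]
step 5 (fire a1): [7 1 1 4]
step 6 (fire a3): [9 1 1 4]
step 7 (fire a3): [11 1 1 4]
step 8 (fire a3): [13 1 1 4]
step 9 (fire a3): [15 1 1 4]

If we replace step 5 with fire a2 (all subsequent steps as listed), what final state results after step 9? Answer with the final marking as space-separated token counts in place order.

15 1 2 4

(re-executing from step 5 with the substitution; state before step 5: [7 1 2 4])
step 5 (fire a2): [7 1 2 4]
step 6 (fire a3): [9 1 2 4]
step 7 (fire a3): [11 1 2 4]
step 8 (fire a3): [13 1 2 4]
step 9 (fire a3): [15 1 2 4]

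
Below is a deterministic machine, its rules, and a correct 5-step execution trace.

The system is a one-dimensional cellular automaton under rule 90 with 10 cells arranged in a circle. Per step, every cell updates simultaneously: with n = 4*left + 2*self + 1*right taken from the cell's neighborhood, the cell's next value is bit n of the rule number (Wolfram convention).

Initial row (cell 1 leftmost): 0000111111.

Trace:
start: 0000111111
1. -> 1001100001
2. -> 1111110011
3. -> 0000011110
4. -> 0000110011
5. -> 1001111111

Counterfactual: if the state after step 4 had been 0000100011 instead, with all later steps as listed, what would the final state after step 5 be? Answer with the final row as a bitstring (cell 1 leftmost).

1001010111

state after step 4 := 0000100011
5. -> 1001010111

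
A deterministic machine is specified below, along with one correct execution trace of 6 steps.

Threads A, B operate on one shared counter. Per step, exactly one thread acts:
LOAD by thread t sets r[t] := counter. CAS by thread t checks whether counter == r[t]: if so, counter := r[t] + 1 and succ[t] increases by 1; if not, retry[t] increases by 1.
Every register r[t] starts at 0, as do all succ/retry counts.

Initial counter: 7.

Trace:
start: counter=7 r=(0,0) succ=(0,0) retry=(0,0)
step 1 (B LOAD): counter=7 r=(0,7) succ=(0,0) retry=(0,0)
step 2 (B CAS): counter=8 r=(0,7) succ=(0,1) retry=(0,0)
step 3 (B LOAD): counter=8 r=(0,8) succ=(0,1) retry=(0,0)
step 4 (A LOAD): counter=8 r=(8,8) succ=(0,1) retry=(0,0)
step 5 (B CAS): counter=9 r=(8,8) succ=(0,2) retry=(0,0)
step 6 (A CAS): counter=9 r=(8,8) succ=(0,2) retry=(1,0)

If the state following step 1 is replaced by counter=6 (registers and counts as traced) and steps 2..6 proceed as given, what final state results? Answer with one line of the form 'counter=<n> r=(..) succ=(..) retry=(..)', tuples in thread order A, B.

counter=7 r=(6,6) succ=(0,1) retry=(1,1)

state after step 1 := counter=6 r=(0,7) succ=(0,0) retry=(0,0)
step 2 (B CAS): counter=6 r=(0,7) succ=(0,0) retry=(0,1)
step 3 (B LOAD): counter=6 r=(0,6) succ=(0,0) retry=(0,1)
step 4 (A LOAD): counter=6 r=(6,6) succ=(0,0) retry=(0,1)
step 5 (B CAS): counter=7 r=(6,6) succ=(0,1) retry=(0,1)
step 6 (A CAS): counter=7 r=(6,6) succ=(0,1) retry=(1,1)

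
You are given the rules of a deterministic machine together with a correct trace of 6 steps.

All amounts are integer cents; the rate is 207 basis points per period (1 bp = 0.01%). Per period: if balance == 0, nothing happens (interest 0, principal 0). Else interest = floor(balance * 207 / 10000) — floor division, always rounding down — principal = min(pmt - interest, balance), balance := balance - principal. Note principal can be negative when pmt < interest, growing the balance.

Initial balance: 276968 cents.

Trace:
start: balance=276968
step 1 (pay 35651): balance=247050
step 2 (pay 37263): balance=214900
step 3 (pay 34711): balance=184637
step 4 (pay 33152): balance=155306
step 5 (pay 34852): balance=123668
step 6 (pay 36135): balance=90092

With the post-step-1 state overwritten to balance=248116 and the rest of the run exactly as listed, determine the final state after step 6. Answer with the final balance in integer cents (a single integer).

state after step 1 := balance=248116
step 2 (pay 37263): balance=215989
step 3 (pay 34711): balance=185748
step 4 (pay 33152): balance=156440
step 5 (pay 34852): balance=124826
step 6 (pay 36135): balance=91274

91274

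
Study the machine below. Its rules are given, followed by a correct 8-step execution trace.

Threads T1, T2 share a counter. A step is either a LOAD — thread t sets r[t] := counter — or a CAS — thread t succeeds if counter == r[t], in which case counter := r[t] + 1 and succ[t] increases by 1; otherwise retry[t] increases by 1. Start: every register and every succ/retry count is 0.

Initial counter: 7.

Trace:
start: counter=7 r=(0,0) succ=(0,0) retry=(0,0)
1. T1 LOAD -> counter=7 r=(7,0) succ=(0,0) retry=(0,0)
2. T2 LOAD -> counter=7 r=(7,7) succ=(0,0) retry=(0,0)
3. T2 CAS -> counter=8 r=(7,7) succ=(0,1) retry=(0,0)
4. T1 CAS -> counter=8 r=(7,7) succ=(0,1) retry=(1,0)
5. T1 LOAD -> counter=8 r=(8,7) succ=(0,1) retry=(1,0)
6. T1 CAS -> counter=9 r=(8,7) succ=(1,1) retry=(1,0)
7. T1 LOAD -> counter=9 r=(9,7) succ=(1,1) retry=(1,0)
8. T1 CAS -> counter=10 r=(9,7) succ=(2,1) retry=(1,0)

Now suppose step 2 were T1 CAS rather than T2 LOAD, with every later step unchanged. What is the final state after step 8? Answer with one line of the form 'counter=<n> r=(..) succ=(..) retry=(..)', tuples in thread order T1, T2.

counter=10 r=(9,0) succ=(3,0) retry=(1,1)

(re-executing from step 2 with the substitution; state before step 2: counter=7 r=(7,0) succ=(0,0) retry=(0,0))
2. T1 CAS -> counter=8 r=(7,0) succ=(1,0) retry=(0,0)
3. T2 CAS -> counter=8 r=(7,0) succ=(1,0) retry=(0,1)
4. T1 CAS -> counter=8 r=(7,0) succ=(1,0) retry=(1,1)
5. T1 LOAD -> counter=8 r=(8,0) succ=(1,0) retry=(1,1)
6. T1 CAS -> counter=9 r=(8,0) succ=(2,0) retry=(1,1)
7. T1 LOAD -> counter=9 r=(9,0) succ=(2,0) retry=(1,1)
8. T1 CAS -> counter=10 r=(9,0) succ=(3,0) retry=(1,1)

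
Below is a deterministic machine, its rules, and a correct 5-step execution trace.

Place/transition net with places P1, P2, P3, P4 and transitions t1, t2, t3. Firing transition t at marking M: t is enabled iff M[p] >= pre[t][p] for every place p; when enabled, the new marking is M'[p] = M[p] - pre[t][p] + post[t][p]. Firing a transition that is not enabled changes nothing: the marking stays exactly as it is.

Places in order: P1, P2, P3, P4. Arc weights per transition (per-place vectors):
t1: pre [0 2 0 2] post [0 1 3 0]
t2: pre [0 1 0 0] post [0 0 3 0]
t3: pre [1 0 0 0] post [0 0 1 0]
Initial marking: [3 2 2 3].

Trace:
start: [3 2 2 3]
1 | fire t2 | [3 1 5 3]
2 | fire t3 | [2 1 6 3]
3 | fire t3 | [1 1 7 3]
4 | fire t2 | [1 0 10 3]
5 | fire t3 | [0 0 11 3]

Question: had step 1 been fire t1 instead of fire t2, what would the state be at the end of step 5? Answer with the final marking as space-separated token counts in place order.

(re-executing from step 1 with the substitution; state before step 1: [3 2 2 3])
1 | fire t1 | [3 1 5 1]
2 | fire t3 | [2 1 6 1]
3 | fire t3 | [1 1 7 1]
4 | fire t2 | [1 0 10 1]
5 | fire t3 | [0 0 11 1]

0 0 11 1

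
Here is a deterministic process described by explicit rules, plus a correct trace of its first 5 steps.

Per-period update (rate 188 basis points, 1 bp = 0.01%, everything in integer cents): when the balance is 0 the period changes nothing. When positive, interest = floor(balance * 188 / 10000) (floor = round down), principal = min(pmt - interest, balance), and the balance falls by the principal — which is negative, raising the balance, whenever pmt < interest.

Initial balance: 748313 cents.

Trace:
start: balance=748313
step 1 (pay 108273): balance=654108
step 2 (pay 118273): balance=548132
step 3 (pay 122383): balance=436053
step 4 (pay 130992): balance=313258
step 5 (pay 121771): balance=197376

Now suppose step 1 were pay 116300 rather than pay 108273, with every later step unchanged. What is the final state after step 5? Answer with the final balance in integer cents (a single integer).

188729

(re-executing from step 1 with the substitution; state before step 1: balance=748313)
step 1 (pay 116300): balance=646081
step 2 (pay 118273): balance=539954
step 3 (pay 122383): balance=427722
step 4 (pay 130992): balance=304771
step 5 (pay 121771): balance=188729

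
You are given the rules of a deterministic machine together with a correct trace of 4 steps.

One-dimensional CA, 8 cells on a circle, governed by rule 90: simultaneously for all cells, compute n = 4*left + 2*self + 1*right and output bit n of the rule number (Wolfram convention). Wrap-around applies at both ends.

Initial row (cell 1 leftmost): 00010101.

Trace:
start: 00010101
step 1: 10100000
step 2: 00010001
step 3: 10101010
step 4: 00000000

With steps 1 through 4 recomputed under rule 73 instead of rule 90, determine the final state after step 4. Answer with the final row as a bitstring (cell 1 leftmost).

00000100

(re-executing steps 1..4 under rule 73; state before step 1: 00010101)
step 1: 01000000
step 2: 00011111
step 3: 01010001
step 4: 00000100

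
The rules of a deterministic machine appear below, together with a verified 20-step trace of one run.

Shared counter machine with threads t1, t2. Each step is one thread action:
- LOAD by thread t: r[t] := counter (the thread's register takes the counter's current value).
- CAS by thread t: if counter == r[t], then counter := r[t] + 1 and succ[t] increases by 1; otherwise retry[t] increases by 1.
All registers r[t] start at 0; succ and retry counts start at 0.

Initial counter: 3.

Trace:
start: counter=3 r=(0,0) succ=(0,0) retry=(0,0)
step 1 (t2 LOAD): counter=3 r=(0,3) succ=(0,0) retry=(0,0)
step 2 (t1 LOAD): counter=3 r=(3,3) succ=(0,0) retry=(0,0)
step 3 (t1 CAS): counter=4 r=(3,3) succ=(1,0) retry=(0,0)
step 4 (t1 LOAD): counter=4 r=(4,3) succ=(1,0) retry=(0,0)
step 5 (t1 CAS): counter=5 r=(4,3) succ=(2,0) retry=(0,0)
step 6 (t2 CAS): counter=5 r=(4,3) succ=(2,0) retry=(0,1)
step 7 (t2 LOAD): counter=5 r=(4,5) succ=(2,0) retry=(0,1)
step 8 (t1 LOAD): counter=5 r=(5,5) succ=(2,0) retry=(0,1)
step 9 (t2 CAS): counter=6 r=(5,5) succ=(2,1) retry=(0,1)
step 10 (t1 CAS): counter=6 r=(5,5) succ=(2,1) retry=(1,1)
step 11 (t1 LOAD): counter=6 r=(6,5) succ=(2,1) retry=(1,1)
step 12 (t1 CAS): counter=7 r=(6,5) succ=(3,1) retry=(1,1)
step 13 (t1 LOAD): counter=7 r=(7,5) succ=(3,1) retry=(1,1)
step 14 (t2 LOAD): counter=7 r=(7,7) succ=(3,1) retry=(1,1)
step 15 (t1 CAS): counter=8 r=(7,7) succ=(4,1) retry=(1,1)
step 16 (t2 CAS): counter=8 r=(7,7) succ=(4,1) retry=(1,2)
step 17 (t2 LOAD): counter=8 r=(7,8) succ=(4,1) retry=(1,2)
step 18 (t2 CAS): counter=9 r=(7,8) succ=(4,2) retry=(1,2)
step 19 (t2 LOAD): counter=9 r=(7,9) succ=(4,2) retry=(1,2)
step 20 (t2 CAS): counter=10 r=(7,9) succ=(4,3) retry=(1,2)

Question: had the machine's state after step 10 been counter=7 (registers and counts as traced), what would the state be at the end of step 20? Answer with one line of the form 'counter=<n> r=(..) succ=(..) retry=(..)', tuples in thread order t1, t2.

counter=11 r=(8,10) succ=(4,3) retry=(1,2)

state after step 10 := counter=7 r=(5,5) succ=(2,1) retry=(1,1)
step 11 (t1 LOAD): counter=7 r=(7,5) succ=(2,1) retry=(1,1)
step 12 (t1 CAS): counter=8 r=(7,5) succ=(3,1) retry=(1,1)
step 13 (t1 LOAD): counter=8 r=(8,5) succ=(3,1) retry=(1,1)
step 14 (t2 LOAD): counter=8 r=(8,8) succ=(3,1) retry=(1,1)
step 15 (t1 CAS): counter=9 r=(8,8) succ=(4,1) retry=(1,1)
step 16 (t2 CAS): counter=9 r=(8,8) succ=(4,1) retry=(1,2)
step 17 (t2 LOAD): counter=9 r=(8,9) succ=(4,1) retry=(1,2)
step 18 (t2 CAS): counter=10 r=(8,9) succ=(4,2) retry=(1,2)
step 19 (t2 LOAD): counter=10 r=(8,10) succ=(4,2) retry=(1,2)
step 20 (t2 CAS): counter=11 r=(8,10) succ=(4,3) retry=(1,2)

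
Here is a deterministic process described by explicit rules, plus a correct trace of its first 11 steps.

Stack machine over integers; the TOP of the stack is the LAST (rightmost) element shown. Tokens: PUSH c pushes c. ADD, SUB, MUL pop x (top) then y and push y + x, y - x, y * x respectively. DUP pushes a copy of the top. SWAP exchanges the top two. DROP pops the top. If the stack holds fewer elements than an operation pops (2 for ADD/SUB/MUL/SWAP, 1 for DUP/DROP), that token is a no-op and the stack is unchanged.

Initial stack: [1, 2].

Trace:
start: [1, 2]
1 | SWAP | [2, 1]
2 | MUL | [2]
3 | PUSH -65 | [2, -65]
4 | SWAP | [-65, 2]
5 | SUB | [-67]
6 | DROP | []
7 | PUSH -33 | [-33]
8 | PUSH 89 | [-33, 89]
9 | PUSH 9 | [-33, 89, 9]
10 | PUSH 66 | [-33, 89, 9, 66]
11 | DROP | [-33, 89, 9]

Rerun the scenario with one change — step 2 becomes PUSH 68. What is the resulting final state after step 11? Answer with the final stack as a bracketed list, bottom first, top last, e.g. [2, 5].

(re-executing from step 2 with the substitution; state before step 2: [2, 1])
2 | PUSH 68 | [2, 1, 68]
3 | PUSH -65 | [2, 1, 68, -65]
4 | SWAP | [2, 1, -65, 68]
5 | SUB | [2, 1, -133]
6 | DROP | [2, 1]
7 | PUSH -33 | [2, 1, -33]
8 | PUSH 89 | [2, 1, -33, 89]
9 | PUSH 9 | [2, 1, -33, 89, 9]
10 | PUSH 66 | [2, 1, -33, 89, 9, 66]
11 | DROP | [2, 1, -33, 89, 9]

[2, 1, -33, 89, 9]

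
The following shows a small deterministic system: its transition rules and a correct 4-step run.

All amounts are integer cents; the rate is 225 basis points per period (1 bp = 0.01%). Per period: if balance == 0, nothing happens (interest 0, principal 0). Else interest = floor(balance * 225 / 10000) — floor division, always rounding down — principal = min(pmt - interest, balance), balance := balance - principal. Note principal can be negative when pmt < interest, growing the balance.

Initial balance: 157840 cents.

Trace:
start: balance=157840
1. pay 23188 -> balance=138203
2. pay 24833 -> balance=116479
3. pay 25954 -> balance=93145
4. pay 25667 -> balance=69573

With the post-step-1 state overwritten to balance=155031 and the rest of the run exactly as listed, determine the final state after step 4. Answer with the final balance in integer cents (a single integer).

state after step 1 := balance=155031
2. pay 24833 -> balance=133686
3. pay 25954 -> balance=110739
4. pay 25667 -> balance=87563

87563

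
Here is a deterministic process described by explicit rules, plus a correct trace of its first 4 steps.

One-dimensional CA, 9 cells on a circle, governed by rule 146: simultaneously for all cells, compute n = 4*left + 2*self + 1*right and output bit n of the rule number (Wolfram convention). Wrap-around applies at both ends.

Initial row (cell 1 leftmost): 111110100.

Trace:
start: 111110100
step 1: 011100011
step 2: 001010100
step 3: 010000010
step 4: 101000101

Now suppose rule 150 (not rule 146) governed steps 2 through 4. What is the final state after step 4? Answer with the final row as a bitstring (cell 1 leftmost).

100010001

(re-executing steps 2..4 under rule 150; state before step 2: 011100011)
step 2: 001010100
step 3: 011010110
step 4: 100010001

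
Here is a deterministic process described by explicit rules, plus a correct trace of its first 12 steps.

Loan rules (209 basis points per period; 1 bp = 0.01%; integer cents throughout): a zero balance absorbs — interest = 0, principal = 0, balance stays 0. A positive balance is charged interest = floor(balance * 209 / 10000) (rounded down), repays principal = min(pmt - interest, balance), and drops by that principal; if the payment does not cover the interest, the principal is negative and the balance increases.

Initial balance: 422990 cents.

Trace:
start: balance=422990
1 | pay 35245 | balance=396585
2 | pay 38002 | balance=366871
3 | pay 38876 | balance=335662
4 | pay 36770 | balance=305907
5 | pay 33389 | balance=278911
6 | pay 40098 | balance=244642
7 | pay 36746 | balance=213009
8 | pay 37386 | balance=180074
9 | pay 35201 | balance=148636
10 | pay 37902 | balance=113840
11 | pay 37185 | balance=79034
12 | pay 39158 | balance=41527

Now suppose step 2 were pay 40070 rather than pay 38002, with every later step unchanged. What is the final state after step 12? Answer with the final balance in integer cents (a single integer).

(re-executing from step 2 with the substitution; state before step 2: balance=396585)
2 | pay 40070 | balance=364803
3 | pay 38876 | balance=333551
4 | pay 36770 | balance=303752
5 | pay 33389 | balance=276711
6 | pay 40098 | balance=242396
7 | pay 36746 | balance=210716
8 | pay 37386 | balance=177733
9 | pay 35201 | balance=146246
10 | pay 37902 | balance=111400
11 | pay 37185 | balance=76543
12 | pay 39158 | balance=38984

38984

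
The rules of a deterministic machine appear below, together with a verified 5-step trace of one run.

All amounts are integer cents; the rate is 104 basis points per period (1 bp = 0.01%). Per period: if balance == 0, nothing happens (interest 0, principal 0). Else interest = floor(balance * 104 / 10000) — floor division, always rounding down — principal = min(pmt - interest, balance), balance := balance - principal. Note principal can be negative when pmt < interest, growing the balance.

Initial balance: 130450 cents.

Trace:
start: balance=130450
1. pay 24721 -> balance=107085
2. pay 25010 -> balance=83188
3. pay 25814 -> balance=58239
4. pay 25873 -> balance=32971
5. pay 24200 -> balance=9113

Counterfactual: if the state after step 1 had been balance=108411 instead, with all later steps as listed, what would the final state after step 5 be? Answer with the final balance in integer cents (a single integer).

10496

state after step 1 := balance=108411
2. pay 25010 -> balance=84528
3. pay 25814 -> balance=59593
4. pay 25873 -> balance=34339
5. pay 24200 -> balance=10496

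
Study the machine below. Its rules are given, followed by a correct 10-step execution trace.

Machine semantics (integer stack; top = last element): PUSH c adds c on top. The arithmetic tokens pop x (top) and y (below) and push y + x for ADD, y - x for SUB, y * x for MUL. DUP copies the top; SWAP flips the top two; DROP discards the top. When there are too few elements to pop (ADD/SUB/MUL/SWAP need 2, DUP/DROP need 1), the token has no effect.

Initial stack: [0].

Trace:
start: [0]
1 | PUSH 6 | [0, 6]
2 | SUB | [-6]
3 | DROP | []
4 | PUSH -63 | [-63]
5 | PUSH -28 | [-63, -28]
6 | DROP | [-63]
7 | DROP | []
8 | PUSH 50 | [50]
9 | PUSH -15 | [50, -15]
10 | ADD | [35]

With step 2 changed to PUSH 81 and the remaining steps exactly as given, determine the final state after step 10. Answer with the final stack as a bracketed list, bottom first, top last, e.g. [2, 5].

[0, 6, 35]

(re-executing from step 2 with the substitution; state before step 2: [0, 6])
2 | PUSH 81 | [0, 6, 81]
3 | DROP | [0, 6]
4 | PUSH -63 | [0, 6, -63]
5 | PUSH -28 | [0, 6, -63, -28]
6 | DROP | [0, 6, -63]
7 | DROP | [0, 6]
8 | PUSH 50 | [0, 6, 50]
9 | PUSH -15 | [0, 6, 50, -15]
10 | ADD | [0, 6, 35]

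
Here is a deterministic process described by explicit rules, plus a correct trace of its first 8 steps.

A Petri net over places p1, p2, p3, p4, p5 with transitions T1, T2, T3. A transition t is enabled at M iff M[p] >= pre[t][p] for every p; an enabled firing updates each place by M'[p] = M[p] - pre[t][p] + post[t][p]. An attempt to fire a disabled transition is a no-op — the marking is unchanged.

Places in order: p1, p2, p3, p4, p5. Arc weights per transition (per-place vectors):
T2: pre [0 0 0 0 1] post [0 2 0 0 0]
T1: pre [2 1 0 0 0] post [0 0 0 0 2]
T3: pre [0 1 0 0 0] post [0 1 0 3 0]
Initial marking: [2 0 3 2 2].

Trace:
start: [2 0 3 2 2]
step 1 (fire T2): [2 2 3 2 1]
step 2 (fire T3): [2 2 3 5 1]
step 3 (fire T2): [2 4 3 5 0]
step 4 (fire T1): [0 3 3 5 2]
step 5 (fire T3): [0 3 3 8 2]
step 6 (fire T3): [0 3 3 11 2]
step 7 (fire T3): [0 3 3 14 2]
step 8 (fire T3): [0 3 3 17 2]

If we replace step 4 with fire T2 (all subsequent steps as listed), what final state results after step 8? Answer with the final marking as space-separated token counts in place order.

(re-executing from step 4 with the substitution; state before step 4: [2 4 3 5 0])
step 4 (fire T2): [2 4 3 5 0]
step 5 (fire T3): [2 4 3 8 0]
step 6 (fire T3): [2 4 3 11 0]
step 7 (fire T3): [2 4 3 14 0]
step 8 (fire T3): [2 4 3 17 0]

2 4 3 17 0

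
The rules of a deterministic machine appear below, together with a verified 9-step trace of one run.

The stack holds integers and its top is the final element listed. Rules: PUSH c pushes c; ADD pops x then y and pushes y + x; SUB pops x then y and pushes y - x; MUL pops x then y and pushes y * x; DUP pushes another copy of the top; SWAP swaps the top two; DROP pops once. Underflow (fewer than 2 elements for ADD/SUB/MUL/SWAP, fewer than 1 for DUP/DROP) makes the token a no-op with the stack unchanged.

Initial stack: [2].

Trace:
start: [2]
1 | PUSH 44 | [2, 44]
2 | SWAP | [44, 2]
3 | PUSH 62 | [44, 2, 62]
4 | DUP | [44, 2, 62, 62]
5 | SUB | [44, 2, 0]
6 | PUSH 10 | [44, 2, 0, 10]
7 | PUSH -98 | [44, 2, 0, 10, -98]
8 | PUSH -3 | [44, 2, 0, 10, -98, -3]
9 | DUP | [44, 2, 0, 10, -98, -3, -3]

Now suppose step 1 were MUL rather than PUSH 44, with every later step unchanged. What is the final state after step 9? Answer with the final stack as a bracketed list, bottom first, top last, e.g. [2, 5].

(re-executing from step 1 with the substitution; state before step 1: [2])
1 | MUL | [2]
2 | SWAP | [2]
3 | PUSH 62 | [2, 62]
4 | DUP | [2, 62, 62]
5 | SUB | [2, 0]
6 | PUSH 10 | [2, 0, 10]
7 | PUSH -98 | [2, 0, 10, -98]
8 | PUSH -3 | [2, 0, 10, -98, -3]
9 | DUP | [2, 0, 10, -98, -3, -3]

[2, 0, 10, -98, -3, -3]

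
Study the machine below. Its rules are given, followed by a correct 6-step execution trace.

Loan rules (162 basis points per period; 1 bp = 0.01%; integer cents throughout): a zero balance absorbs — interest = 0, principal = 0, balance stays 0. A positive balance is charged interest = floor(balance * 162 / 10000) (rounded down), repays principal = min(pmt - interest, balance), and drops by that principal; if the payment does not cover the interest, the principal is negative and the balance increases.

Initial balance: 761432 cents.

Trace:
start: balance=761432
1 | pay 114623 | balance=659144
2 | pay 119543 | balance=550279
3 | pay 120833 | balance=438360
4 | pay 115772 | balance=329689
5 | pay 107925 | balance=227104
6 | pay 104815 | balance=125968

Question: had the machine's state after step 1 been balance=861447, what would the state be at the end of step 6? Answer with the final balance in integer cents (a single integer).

state after step 1 := balance=861447
2 | pay 119543 | balance=755859
3 | pay 120833 | balance=647270
4 | pay 115772 | balance=541983
5 | pay 107925 | balance=442838
6 | pay 104815 | balance=345196

345196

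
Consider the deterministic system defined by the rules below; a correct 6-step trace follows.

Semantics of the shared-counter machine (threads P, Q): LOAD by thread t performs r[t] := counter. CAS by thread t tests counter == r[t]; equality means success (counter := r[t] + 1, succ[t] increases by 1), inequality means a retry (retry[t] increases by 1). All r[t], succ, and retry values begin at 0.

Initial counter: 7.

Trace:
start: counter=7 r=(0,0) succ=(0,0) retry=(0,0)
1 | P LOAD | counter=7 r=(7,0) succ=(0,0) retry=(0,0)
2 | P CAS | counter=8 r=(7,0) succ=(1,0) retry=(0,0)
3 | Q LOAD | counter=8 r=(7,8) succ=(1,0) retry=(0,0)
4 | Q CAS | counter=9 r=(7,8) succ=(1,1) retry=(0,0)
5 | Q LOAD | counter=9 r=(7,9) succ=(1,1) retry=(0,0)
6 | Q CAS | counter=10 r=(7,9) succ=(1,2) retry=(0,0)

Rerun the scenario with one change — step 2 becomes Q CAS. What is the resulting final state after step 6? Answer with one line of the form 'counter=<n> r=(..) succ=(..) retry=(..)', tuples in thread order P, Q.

counter=9 r=(7,8) succ=(0,2) retry=(0,1)

(re-executing from step 2 with the substitution; state before step 2: counter=7 r=(7,0) succ=(0,0) retry=(0,0))
2 | Q CAS | counter=7 r=(7,0) succ=(0,0) retry=(0,1)
3 | Q LOAD | counter=7 r=(7,7) succ=(0,0) retry=(0,1)
4 | Q CAS | counter=8 r=(7,7) succ=(0,1) retry=(0,1)
5 | Q LOAD | counter=8 r=(7,8) succ=(0,1) retry=(0,1)
6 | Q CAS | counter=9 r=(7,8) succ=(0,2) retry=(0,1)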